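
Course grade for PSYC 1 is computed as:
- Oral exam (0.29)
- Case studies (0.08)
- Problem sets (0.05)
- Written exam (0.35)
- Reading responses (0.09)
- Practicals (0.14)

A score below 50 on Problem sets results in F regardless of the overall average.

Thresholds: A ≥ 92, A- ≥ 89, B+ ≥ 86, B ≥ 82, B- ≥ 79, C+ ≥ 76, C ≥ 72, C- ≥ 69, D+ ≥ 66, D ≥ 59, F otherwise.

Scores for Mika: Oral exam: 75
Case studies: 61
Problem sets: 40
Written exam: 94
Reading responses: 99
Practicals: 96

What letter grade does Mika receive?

Problem sets score 40 < 50: minimum not met.
Weighted total:
  Oral exam 75 × 0.29 = 21.75
  Case studies 61 × 0.08 = 4.88
  Problem sets 40 × 0.05 = 2
  Written exam 94 × 0.35 = 32.9
  Reading responses 99 × 0.09 = 8.91
  Practicals 96 × 0.14 = 13.44
Sum = 83.88
Because the Problem sets minimum was not met, the result is F.

F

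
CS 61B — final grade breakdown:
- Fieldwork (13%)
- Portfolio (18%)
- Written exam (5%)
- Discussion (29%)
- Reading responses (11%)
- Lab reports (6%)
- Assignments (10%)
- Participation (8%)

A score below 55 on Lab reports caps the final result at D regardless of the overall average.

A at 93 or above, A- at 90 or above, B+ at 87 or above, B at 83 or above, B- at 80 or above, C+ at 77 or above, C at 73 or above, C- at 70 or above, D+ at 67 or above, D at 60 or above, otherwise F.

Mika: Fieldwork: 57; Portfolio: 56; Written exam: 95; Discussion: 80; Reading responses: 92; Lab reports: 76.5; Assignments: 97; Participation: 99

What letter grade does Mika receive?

C+

Lab reports score 76.5 ≥ 55: minimum met.
Weighted total:
  Fieldwork 57 × 0.13 = 7.41
  Portfolio 56 × 0.18 = 10.08
  Written exam 95 × 0.05 = 4.75
  Discussion 80 × 0.29 = 23.2
  Reading responses 92 × 0.11 = 10.12
  Lab reports 76.5 × 0.06 = 4.59
  Assignments 97 × 0.1 = 9.7
  Participation 99 × 0.08 = 7.92
Sum = 77.77
77.77 is ≥ 77 and < 80 → C+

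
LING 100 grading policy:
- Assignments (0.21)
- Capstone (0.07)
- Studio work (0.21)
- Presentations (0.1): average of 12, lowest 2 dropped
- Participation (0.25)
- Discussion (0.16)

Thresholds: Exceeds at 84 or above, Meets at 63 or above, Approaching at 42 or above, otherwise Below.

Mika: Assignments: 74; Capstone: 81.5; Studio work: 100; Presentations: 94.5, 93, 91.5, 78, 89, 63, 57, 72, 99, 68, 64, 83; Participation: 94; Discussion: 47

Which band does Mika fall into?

Presentations: drop 57, 63 → average of remaining 10 = 832/10 = 83.2
Weighted total:
  Assignments 74 × 0.21 = 15.54
  Capstone 81.5 × 0.07 = 5.705
  Studio work 100 × 0.21 = 21
  Presentations 83.2 × 0.1 = 8.32
  Participation 94 × 0.25 = 23.5
  Discussion 47 × 0.16 = 7.52
Sum = 81.585
81.585 is ≥ 63 and < 84 → Meets

Meets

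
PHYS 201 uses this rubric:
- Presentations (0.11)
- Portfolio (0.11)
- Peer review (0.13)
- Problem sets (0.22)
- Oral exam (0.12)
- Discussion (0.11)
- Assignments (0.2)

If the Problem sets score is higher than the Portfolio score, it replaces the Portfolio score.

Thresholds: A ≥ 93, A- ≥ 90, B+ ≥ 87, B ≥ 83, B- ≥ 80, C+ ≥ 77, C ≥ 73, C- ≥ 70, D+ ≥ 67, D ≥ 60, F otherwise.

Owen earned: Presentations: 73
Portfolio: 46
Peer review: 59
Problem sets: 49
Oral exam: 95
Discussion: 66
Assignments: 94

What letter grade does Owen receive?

D+

Problem sets (49) > Portfolio (46), so Portfolio counts as 49.
Weighted total:
  Presentations 73 × 0.11 = 8.03
  Portfolio 49 × 0.11 = 5.39
  Peer review 59 × 0.13 = 7.67
  Problem sets 49 × 0.22 = 10.78
  Oral exam 95 × 0.12 = 11.4
  Discussion 66 × 0.11 = 7.26
  Assignments 94 × 0.2 = 18.8
Sum = 69.33
69.33 is ≥ 67 and < 70 → D+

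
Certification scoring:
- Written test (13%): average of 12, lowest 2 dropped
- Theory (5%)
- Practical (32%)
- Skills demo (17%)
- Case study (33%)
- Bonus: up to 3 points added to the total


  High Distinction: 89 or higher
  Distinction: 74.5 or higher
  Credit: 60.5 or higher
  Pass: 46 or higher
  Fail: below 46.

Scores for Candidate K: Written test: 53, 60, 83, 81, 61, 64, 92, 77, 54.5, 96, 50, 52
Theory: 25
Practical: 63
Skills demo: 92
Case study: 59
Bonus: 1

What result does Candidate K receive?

Credit

Written test: drop 50, 52 → average of remaining 10 = 721.5/10 = 72.15
Weighted total:
  Written test 72.15 × 0.13 = 9.3795
  Theory 25 × 0.05 = 1.25
  Practical 63 × 0.32 = 20.16
  Skills demo 92 × 0.17 = 15.64
  Case study 59 × 0.33 = 19.47
Sum = 65.8995
Bonus: 65.8995 + 1 = 66.8995
66.8995 is ≥ 60.5 and < 74.5 → Credit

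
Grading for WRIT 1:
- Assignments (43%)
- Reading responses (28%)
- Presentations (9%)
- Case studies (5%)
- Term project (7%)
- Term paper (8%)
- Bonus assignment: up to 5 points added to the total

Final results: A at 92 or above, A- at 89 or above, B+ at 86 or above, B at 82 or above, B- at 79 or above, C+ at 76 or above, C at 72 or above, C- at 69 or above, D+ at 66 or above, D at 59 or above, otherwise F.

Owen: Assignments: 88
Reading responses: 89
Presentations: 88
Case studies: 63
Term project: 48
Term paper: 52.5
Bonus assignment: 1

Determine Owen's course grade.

Weighted total:
  Assignments 88 × 0.43 = 37.84
  Reading responses 89 × 0.28 = 24.92
  Presentations 88 × 0.09 = 7.92
  Case studies 63 × 0.05 = 3.15
  Term project 48 × 0.07 = 3.36
  Term paper 52.5 × 0.08 = 4.2
Sum = 81.39
Bonus assignment: 81.39 + 1 = 82.39
82.39 is ≥ 82 and < 86 → B

B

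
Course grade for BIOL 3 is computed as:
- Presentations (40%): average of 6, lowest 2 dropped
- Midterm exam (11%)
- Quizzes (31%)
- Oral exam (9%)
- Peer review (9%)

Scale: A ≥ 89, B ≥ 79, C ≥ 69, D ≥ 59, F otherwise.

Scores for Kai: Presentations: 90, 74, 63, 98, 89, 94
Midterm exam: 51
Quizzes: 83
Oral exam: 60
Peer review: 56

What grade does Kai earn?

C

Presentations: drop 63, 74 → average of remaining 4 = 371/4 = 92.75
Weighted total:
  Presentations 92.75 × 0.4 = 37.1
  Midterm exam 51 × 0.11 = 5.61
  Quizzes 83 × 0.31 = 25.73
  Oral exam 60 × 0.09 = 5.4
  Peer review 56 × 0.09 = 5.04
Sum = 78.88
78.88 is ≥ 69 and < 79 → C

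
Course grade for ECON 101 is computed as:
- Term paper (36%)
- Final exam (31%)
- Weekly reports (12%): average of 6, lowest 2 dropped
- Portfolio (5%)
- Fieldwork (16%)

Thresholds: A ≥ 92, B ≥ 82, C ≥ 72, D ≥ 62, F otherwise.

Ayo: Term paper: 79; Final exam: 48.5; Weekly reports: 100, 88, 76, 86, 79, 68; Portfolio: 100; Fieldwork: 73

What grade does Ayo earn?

D

Weekly reports: drop 68, 76 → average of remaining 4 = 353/4 = 88.25
Weighted total:
  Term paper 79 × 0.36 = 28.44
  Final exam 48.5 × 0.31 = 15.035
  Weekly reports 88.25 × 0.12 = 10.59
  Portfolio 100 × 0.05 = 5
  Fieldwork 73 × 0.16 = 11.68
Sum = 70.745
70.745 is ≥ 62 and < 72 → D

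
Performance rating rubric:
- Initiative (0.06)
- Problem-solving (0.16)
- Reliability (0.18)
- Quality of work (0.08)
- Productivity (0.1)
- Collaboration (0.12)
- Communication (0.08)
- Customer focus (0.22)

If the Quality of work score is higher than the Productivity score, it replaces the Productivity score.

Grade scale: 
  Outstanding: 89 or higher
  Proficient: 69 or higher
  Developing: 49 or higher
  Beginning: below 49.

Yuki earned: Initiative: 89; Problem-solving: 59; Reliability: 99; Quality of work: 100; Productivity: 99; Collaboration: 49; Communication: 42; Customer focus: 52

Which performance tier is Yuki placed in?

Proficient

Quality of work (100) > Productivity (99), so Productivity counts as 100.
Weighted total:
  Initiative 89 × 0.06 = 5.34
  Problem-solving 59 × 0.16 = 9.44
  Reliability 99 × 0.18 = 17.82
  Quality of work 100 × 0.08 = 8
  Productivity 100 × 0.1 = 10
  Collaboration 49 × 0.12 = 5.88
  Communication 42 × 0.08 = 3.36
  Customer focus 52 × 0.22 = 11.44
Sum = 71.28
71.28 is ≥ 69 and < 89 → Proficient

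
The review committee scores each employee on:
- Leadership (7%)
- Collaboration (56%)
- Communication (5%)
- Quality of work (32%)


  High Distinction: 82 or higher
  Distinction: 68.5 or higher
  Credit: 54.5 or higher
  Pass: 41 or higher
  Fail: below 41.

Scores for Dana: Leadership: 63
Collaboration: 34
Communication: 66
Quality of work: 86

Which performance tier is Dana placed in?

Pass

Weighted total:
  Leadership 63 × 0.07 = 4.41
  Collaboration 34 × 0.56 = 19.04
  Communication 66 × 0.05 = 3.3
  Quality of work 86 × 0.32 = 27.52
Sum = 54.27
54.27 is ≥ 41 and < 54.5 → Pass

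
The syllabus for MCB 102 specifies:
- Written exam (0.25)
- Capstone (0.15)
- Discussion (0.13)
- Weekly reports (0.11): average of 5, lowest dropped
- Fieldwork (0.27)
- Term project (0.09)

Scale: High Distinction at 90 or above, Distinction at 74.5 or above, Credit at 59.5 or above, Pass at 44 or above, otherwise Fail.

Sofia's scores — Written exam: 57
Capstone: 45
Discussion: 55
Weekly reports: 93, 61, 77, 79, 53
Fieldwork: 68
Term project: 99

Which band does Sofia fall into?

Weekly reports: drop 53 → average of remaining 4 = 310/4 = 77.5
Weighted total:
  Written exam 57 × 0.25 = 14.25
  Capstone 45 × 0.15 = 6.75
  Discussion 55 × 0.13 = 7.15
  Weekly reports 77.5 × 0.11 = 8.525
  Fieldwork 68 × 0.27 = 18.36
  Term project 99 × 0.09 = 8.91
Sum = 63.945
63.945 is ≥ 59.5 and < 74.5 → Credit

Credit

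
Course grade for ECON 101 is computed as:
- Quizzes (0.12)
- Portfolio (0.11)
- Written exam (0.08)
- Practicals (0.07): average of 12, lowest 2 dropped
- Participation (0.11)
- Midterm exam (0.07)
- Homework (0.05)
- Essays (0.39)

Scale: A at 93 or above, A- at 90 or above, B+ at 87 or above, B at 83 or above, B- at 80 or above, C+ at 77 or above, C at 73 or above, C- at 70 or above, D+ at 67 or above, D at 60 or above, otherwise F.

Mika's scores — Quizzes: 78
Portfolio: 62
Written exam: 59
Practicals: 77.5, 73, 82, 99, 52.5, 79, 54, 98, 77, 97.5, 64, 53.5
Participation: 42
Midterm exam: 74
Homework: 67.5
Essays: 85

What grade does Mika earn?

Practicals: drop 52.5, 53.5 → average of remaining 10 = 801/10 = 80.1
Weighted total:
  Quizzes 78 × 0.12 = 9.36
  Portfolio 62 × 0.11 = 6.82
  Written exam 59 × 0.08 = 4.72
  Practicals 80.1 × 0.07 = 5.607
  Participation 42 × 0.11 = 4.62
  Midterm exam 74 × 0.07 = 5.18
  Homework 67.5 × 0.05 = 3.375
  Essays 85 × 0.39 = 33.15
Sum = 72.832
72.832 is ≥ 70 and < 73 → C-

C-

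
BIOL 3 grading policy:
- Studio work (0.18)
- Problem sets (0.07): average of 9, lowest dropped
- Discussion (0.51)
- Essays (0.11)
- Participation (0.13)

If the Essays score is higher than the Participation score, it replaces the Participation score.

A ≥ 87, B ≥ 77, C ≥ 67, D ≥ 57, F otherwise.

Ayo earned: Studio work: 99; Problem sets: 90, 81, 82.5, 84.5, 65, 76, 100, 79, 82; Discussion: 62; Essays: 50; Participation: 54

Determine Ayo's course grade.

Problem sets: drop 65 → average of remaining 8 = 675/8 = 84.375
Essays (50) ≤ Participation (54), so Participation stays at 54.
Weighted total:
  Studio work 99 × 0.18 = 17.82
  Problem sets 84.375 × 0.07 = 5.90625
  Discussion 62 × 0.51 = 31.62
  Essays 50 × 0.11 = 5.5
  Participation 54 × 0.13 = 7.02
Sum = 67.86625
67.86625 is ≥ 67 and < 77 → C

C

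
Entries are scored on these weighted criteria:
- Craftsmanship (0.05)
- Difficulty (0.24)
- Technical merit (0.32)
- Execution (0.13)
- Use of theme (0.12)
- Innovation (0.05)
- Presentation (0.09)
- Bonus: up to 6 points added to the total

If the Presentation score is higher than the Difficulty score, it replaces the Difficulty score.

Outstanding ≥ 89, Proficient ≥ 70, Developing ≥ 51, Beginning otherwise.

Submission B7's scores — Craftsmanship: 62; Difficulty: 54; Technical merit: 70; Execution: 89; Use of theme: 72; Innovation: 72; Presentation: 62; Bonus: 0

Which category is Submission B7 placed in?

Developing

Presentation (62) > Difficulty (54), so Difficulty counts as 62.
Weighted total:
  Craftsmanship 62 × 0.05 = 3.1
  Difficulty 62 × 0.24 = 14.88
  Technical merit 70 × 0.32 = 22.4
  Execution 89 × 0.13 = 11.57
  Use of theme 72 × 0.12 = 8.64
  Innovation 72 × 0.05 = 3.6
  Presentation 62 × 0.09 = 5.58
Sum = 69.77
Bonus: 69.77 + 0 = 69.77
69.77 is ≥ 51 and < 70 → Developing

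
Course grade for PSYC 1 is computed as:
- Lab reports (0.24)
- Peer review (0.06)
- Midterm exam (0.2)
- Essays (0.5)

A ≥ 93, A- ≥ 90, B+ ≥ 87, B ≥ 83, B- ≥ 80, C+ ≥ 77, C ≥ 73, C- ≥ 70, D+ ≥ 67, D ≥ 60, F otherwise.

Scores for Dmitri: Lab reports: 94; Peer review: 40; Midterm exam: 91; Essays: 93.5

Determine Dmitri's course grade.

Weighted total:
  Lab reports 94 × 0.24 = 22.56
  Peer review 40 × 0.06 = 2.4
  Midterm exam 91 × 0.2 = 18.2
  Essays 93.5 × 0.5 = 46.75
Sum = 89.91
89.91 is ≥ 87 and < 90 → B+

B+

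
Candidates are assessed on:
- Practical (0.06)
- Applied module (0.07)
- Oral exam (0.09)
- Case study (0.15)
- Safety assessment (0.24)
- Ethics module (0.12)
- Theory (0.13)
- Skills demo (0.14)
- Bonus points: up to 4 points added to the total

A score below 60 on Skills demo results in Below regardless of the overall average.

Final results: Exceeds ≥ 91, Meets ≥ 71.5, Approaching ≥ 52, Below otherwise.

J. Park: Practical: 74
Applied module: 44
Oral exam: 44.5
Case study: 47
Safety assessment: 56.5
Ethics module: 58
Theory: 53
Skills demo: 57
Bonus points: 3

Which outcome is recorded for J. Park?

Below

Skills demo score 57 < 60: minimum not met.
Weighted total:
  Practical 74 × 0.06 = 4.44
  Applied module 44 × 0.07 = 3.08
  Oral exam 44.5 × 0.09 = 4.005
  Case study 47 × 0.15 = 7.05
  Safety assessment 56.5 × 0.24 = 13.56
  Ethics module 58 × 0.12 = 6.96
  Theory 53 × 0.13 = 6.89
  Skills demo 57 × 0.14 = 7.98
Sum = 53.965
Bonus points: 53.965 + 3 = 56.965
Because the Skills demo minimum was not met, the result is Below.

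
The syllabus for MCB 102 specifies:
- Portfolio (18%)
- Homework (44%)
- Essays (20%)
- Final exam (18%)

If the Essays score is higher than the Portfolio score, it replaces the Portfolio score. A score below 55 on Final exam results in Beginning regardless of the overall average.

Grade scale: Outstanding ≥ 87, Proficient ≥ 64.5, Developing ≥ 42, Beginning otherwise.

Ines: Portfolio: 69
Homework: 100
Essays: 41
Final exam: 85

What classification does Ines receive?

Essays (41) ≤ Portfolio (69), so Portfolio stays at 69.
Final exam score 85 ≥ 55: minimum met.
Weighted total:
  Portfolio 69 × 0.18 = 12.42
  Homework 100 × 0.44 = 44
  Essays 41 × 0.2 = 8.2
  Final exam 85 × 0.18 = 15.3
Sum = 79.92
79.92 is ≥ 64.5 and < 87 → Proficient

Proficient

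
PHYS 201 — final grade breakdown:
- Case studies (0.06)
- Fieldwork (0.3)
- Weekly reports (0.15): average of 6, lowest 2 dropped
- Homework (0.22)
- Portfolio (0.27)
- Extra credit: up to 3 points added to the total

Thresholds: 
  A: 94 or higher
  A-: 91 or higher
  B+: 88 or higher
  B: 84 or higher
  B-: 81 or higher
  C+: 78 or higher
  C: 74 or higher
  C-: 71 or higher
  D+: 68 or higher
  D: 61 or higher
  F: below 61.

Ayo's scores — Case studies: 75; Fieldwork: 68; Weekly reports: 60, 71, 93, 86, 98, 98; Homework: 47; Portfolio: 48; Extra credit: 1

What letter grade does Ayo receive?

Weekly reports: drop 60, 71 → average of remaining 4 = 375/4 = 93.75
Weighted total:
  Case studies 75 × 0.06 = 4.5
  Fieldwork 68 × 0.3 = 20.4
  Weekly reports 93.75 × 0.15 = 14.0625
  Homework 47 × 0.22 = 10.34
  Portfolio 48 × 0.27 = 12.96
Sum = 62.2625
Extra credit: 62.2625 + 1 = 63.2625
63.2625 is ≥ 61 and < 68 → D

D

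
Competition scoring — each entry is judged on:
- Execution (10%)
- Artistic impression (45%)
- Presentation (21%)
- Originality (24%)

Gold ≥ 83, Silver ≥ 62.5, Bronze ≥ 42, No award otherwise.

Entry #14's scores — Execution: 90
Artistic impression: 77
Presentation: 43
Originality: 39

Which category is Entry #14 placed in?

Weighted total:
  Execution 90 × 0.1 = 9
  Artistic impression 77 × 0.45 = 34.65
  Presentation 43 × 0.21 = 9.03
  Originality 39 × 0.24 = 9.36
Sum = 62.04
62.04 is ≥ 42 and < 62.5 → Bronze

Bronze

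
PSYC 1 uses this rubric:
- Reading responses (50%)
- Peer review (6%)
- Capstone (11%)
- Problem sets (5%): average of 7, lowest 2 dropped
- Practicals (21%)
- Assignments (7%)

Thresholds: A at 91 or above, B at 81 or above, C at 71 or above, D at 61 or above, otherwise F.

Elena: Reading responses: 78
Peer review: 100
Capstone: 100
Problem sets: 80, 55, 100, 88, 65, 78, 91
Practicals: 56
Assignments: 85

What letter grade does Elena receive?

C

Problem sets: drop 55, 65 → average of remaining 5 = 437/5 = 87.4
Weighted total:
  Reading responses 78 × 0.5 = 39
  Peer review 100 × 0.06 = 6
  Capstone 100 × 0.11 = 11
  Problem sets 87.4 × 0.05 = 4.37
  Practicals 56 × 0.21 = 11.76
  Assignments 85 × 0.07 = 5.95
Sum = 78.08
78.08 is ≥ 71 and < 81 → C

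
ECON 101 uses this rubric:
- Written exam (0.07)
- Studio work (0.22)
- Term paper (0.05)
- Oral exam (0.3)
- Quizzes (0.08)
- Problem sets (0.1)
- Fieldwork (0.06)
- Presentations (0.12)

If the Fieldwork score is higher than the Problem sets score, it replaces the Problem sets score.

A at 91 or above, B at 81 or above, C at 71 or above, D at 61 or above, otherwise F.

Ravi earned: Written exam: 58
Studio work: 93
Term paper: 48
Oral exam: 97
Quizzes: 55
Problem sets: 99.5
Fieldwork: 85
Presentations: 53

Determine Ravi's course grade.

B

Fieldwork (85) ≤ Problem sets (99.5), so Problem sets stays at 99.5.
Weighted total:
  Written exam 58 × 0.07 = 4.06
  Studio work 93 × 0.22 = 20.46
  Term paper 48 × 0.05 = 2.4
  Oral exam 97 × 0.3 = 29.1
  Quizzes 55 × 0.08 = 4.4
  Problem sets 99.5 × 0.1 = 9.95
  Fieldwork 85 × 0.06 = 5.1
  Presentations 53 × 0.12 = 6.36
Sum = 81.83
81.83 is ≥ 81 and < 91 → B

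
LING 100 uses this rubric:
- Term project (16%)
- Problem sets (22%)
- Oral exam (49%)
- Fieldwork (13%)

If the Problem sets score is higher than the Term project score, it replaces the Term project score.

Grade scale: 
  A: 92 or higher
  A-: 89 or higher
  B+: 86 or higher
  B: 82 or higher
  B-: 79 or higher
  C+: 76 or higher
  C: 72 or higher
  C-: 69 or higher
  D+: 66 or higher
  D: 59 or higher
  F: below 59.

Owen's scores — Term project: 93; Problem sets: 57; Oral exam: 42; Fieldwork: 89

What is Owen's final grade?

Problem sets (57) ≤ Term project (93), so Term project stays at 93.
Weighted total:
  Term project 93 × 0.16 = 14.88
  Problem sets 57 × 0.22 = 12.54
  Oral exam 42 × 0.49 = 20.58
  Fieldwork 89 × 0.13 = 11.57
Sum = 59.57
59.57 is ≥ 59 and < 66 → D

D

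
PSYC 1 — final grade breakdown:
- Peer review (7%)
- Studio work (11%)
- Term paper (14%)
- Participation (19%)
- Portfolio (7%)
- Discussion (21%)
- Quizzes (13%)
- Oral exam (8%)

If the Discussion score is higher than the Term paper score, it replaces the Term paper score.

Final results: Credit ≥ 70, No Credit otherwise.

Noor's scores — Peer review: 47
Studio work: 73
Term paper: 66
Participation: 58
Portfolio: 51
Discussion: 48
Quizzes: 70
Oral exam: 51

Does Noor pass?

No Credit

Discussion (48) ≤ Term paper (66), so Term paper stays at 66.
Weighted total:
  Peer review 47 × 0.07 = 3.29
  Studio work 73 × 0.11 = 8.03
  Term paper 66 × 0.14 = 9.24
  Participation 58 × 0.19 = 11.02
  Portfolio 51 × 0.07 = 3.57
  Discussion 48 × 0.21 = 10.08
  Quizzes 70 × 0.13 = 9.1
  Oral exam 51 × 0.08 = 4.08
Sum = 58.41
58.41 < 70 → No Credit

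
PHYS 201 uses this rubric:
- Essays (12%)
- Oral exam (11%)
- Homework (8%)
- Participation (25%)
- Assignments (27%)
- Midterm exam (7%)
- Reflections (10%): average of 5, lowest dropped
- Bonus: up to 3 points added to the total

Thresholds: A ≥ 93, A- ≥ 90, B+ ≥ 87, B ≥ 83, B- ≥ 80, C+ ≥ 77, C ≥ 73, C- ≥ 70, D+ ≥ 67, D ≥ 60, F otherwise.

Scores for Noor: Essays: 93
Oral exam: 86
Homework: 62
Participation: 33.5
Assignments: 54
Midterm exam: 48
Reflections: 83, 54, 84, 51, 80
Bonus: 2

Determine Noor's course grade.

Reflections: drop 51 → average of remaining 4 = 301/4 = 75.25
Weighted total:
  Essays 93 × 0.12 = 11.16
  Oral exam 86 × 0.11 = 9.46
  Homework 62 × 0.08 = 4.96
  Participation 33.5 × 0.25 = 8.375
  Assignments 54 × 0.27 = 14.58
  Midterm exam 48 × 0.07 = 3.36
  Reflections 75.25 × 0.1 = 7.525
Sum = 59.42
Bonus: 59.42 + 2 = 61.42
61.42 is ≥ 60 and < 67 → D

D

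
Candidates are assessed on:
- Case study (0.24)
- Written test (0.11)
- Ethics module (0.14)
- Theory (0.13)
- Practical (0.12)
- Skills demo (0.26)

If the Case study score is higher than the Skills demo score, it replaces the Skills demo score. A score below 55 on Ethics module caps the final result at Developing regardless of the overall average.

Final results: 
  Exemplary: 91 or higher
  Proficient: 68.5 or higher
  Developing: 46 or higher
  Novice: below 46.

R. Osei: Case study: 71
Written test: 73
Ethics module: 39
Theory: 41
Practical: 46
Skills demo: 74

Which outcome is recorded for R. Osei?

Case study (71) ≤ Skills demo (74), so Skills demo stays at 74.
Ethics module score 39 < 55: minimum not met.
Weighted total:
  Case study 71 × 0.24 = 17.04
  Written test 73 × 0.11 = 8.03
  Ethics module 39 × 0.14 = 5.46
  Theory 41 × 0.13 = 5.33
  Practical 46 × 0.12 = 5.52
  Skills demo 74 × 0.26 = 19.24
Sum = 60.62
60.62 would be Developing; cap at Developing applies → Developing.

Developing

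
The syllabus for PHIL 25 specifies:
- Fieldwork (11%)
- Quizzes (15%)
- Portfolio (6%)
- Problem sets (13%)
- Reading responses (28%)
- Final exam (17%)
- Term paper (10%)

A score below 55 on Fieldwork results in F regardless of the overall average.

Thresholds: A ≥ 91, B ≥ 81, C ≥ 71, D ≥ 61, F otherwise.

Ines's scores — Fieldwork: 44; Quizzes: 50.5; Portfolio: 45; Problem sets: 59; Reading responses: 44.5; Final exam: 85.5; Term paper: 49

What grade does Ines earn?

F

Fieldwork score 44 < 55: minimum not met.
Weighted total:
  Fieldwork 44 × 0.11 = 4.84
  Quizzes 50.5 × 0.15 = 7.575
  Portfolio 45 × 0.06 = 2.7
  Problem sets 59 × 0.13 = 7.67
  Reading responses 44.5 × 0.28 = 12.46
  Final exam 85.5 × 0.17 = 14.535
  Term paper 49 × 0.1 = 4.9
Sum = 54.68
Because the Fieldwork minimum was not met, the result is F.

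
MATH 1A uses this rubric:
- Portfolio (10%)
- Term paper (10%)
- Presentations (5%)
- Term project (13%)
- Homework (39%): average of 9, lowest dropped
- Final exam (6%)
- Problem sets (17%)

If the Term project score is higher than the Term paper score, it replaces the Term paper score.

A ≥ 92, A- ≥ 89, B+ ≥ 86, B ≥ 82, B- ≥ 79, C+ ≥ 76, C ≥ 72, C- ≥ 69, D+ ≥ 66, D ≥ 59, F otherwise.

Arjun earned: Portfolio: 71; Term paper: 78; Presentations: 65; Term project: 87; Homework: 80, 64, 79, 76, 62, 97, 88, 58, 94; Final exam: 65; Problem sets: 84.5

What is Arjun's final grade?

Homework: drop 58 → average of remaining 8 = 640/8 = 80
Term project (87) > Term paper (78), so Term paper counts as 87.
Weighted total:
  Portfolio 71 × 0.1 = 7.1
  Term paper 87 × 0.1 = 8.7
  Presentations 65 × 0.05 = 3.25
  Term project 87 × 0.13 = 11.31
  Homework 80 × 0.39 = 31.2
  Final exam 65 × 0.06 = 3.9
  Problem sets 84.5 × 0.17 = 14.365
Sum = 79.825
79.825 is ≥ 79 and < 82 → B-

B-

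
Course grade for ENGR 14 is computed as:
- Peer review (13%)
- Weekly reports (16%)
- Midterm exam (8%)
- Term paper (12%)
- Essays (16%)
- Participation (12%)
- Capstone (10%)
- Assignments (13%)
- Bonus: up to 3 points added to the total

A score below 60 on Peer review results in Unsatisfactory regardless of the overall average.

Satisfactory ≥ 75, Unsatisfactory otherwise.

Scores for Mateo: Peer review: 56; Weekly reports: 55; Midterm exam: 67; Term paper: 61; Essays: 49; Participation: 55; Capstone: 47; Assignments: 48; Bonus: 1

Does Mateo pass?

Peer review score 56 < 60: minimum not met.
Weighted total:
  Peer review 56 × 0.13 = 7.28
  Weekly reports 55 × 0.16 = 8.8
  Midterm exam 67 × 0.08 = 5.36
  Term paper 61 × 0.12 = 7.32
  Essays 49 × 0.16 = 7.84
  Participation 55 × 0.12 = 6.6
  Capstone 47 × 0.1 = 4.7
  Assignments 48 × 0.13 = 6.24
Sum = 54.14
Bonus: 54.14 + 1 = 55.14
Because the Peer review minimum was not met, the result is Unsatisfactory.

Unsatisfactory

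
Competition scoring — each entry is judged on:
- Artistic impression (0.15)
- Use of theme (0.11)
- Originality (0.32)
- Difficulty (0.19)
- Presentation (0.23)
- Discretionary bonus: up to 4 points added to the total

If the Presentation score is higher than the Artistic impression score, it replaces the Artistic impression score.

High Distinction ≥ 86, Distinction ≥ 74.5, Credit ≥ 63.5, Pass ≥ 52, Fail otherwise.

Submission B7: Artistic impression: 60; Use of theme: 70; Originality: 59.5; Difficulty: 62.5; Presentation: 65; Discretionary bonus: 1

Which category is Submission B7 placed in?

Presentation (65) > Artistic impression (60), so Artistic impression counts as 65.
Weighted total:
  Artistic impression 65 × 0.15 = 9.75
  Use of theme 70 × 0.11 = 7.7
  Originality 59.5 × 0.32 = 19.04
  Difficulty 62.5 × 0.19 = 11.875
  Presentation 65 × 0.23 = 14.95
Sum = 63.315
Discretionary bonus: 63.315 + 1 = 64.315
64.315 is ≥ 63.5 and < 74.5 → Credit

Credit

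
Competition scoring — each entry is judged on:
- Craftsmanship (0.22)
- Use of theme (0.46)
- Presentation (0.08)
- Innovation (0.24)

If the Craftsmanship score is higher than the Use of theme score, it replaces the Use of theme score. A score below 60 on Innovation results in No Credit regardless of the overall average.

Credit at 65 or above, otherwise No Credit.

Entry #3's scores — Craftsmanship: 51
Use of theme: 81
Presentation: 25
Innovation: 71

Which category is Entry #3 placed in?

Craftsmanship (51) ≤ Use of theme (81), so Use of theme stays at 81.
Innovation score 71 ≥ 60: minimum met.
Weighted total:
  Craftsmanship 51 × 0.22 = 11.22
  Use of theme 81 × 0.46 = 37.26
  Presentation 25 × 0.08 = 2
  Innovation 71 × 0.24 = 17.04
Sum = 67.52
67.52 ≥ 65 → Credit

Credit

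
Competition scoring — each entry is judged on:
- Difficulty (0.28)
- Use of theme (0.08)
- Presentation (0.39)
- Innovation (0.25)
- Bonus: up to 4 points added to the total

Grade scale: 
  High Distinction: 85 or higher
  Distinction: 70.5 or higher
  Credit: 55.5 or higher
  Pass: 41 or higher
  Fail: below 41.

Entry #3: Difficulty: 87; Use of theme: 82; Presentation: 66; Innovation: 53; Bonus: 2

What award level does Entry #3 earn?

Distinction

Weighted total:
  Difficulty 87 × 0.28 = 24.36
  Use of theme 82 × 0.08 = 6.56
  Presentation 66 × 0.39 = 25.74
  Innovation 53 × 0.25 = 13.25
Sum = 69.91
Bonus: 69.91 + 2 = 71.91
71.91 is ≥ 70.5 and < 85 → Distinction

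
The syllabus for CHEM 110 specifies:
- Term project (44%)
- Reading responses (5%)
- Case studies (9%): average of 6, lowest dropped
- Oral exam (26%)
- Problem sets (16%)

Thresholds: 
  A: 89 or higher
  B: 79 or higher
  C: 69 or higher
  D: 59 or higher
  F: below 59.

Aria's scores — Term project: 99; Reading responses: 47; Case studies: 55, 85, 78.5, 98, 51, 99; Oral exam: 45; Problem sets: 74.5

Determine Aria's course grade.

Case studies: drop 51 → average of remaining 5 = 415.5/5 = 83.1
Weighted total:
  Term project 99 × 0.44 = 43.56
  Reading responses 47 × 0.05 = 2.35
  Case studies 83.1 × 0.09 = 7.479
  Oral exam 45 × 0.26 = 11.7
  Problem sets 74.5 × 0.16 = 11.92
Sum = 77.009
77.009 is ≥ 69 and < 79 → C

C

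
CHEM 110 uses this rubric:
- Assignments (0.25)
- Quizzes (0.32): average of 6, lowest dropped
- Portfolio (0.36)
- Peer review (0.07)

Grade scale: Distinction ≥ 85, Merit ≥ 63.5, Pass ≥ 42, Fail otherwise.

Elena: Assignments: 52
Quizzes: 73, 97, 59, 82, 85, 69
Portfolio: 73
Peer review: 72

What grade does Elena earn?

Merit

Quizzes: drop 59 → average of remaining 5 = 406/5 = 81.2
Weighted total:
  Assignments 52 × 0.25 = 13
  Quizzes 81.2 × 0.32 = 25.984
  Portfolio 73 × 0.36 = 26.28
  Peer review 72 × 0.07 = 5.04
Sum = 70.304
70.304 is ≥ 63.5 and < 85 → Merit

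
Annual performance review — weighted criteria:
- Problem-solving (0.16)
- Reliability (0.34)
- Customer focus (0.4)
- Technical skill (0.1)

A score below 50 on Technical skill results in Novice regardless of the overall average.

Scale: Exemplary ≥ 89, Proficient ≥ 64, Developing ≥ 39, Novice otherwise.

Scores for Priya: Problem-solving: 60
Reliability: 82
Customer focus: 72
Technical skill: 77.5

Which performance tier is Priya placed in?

Technical skill score 77.5 ≥ 50: minimum met.
Weighted total:
  Problem-solving 60 × 0.16 = 9.6
  Reliability 82 × 0.34 = 27.88
  Customer focus 72 × 0.4 = 28.8
  Technical skill 77.5 × 0.1 = 7.75
Sum = 74.03
74.03 is ≥ 64 and < 89 → Proficient

Proficient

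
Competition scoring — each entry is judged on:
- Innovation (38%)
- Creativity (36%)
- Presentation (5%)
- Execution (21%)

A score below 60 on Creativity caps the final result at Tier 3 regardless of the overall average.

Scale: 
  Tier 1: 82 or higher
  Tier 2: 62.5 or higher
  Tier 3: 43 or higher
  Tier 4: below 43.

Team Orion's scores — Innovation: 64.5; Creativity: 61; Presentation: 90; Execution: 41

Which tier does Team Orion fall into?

Tier 3

Creativity score 61 ≥ 60: minimum met.
Weighted total:
  Innovation 64.5 × 0.38 = 24.51
  Creativity 61 × 0.36 = 21.96
  Presentation 90 × 0.05 = 4.5
  Execution 41 × 0.21 = 8.61
Sum = 59.58
59.58 is ≥ 43 and < 62.5 → Tier 3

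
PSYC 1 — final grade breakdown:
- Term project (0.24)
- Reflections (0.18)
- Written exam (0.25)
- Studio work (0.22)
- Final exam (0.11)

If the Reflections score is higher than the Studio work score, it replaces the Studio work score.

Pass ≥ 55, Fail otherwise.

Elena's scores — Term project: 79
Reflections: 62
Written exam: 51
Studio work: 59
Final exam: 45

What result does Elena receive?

Pass

Reflections (62) > Studio work (59), so Studio work counts as 62.
Weighted total:
  Term project 79 × 0.24 = 18.96
  Reflections 62 × 0.18 = 11.16
  Written exam 51 × 0.25 = 12.75
  Studio work 62 × 0.22 = 13.64
  Final exam 45 × 0.11 = 4.95
Sum = 61.46
61.46 ≥ 55 → Pass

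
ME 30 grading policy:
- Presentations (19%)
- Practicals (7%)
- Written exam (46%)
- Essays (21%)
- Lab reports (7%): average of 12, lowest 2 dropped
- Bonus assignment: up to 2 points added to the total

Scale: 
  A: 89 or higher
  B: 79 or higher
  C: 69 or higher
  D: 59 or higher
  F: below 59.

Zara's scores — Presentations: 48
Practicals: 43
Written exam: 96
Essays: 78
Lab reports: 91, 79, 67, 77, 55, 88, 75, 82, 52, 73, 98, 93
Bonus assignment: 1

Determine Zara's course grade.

Lab reports: drop 52, 55 → average of remaining 10 = 823/10 = 82.3
Weighted total:
  Presentations 48 × 0.19 = 9.12
  Practicals 43 × 0.07 = 3.01
  Written exam 96 × 0.46 = 44.16
  Essays 78 × 0.21 = 16.38
  Lab reports 82.3 × 0.07 = 5.761
Sum = 78.431
Bonus assignment: 78.431 + 1 = 79.431
79.431 is ≥ 79 and < 89 → B

B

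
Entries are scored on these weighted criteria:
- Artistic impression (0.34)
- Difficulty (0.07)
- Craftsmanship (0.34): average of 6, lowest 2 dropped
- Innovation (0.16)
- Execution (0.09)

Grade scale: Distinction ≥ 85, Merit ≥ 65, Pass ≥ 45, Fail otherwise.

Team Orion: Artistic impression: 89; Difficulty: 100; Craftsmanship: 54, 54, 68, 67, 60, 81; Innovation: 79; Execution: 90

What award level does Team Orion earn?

Craftsmanship: drop 54, 54 → average of remaining 4 = 276/4 = 69
Weighted total:
  Artistic impression 89 × 0.34 = 30.26
  Difficulty 100 × 0.07 = 7
  Craftsmanship 69 × 0.34 = 23.46
  Innovation 79 × 0.16 = 12.64
  Execution 90 × 0.09 = 8.1
Sum = 81.46
81.46 is ≥ 65 and < 85 → Merit

Merit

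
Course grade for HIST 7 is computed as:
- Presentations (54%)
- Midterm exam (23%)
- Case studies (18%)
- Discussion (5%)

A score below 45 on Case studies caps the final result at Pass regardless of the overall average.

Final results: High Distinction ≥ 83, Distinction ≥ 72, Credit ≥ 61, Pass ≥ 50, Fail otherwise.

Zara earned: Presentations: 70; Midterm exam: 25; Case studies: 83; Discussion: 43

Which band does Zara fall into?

Pass

Case studies score 83 ≥ 45: minimum met.
Weighted total:
  Presentations 70 × 0.54 = 37.8
  Midterm exam 25 × 0.23 = 5.75
  Case studies 83 × 0.18 = 14.94
  Discussion 43 × 0.05 = 2.15
Sum = 60.64
60.64 is ≥ 50 and < 61 → Pass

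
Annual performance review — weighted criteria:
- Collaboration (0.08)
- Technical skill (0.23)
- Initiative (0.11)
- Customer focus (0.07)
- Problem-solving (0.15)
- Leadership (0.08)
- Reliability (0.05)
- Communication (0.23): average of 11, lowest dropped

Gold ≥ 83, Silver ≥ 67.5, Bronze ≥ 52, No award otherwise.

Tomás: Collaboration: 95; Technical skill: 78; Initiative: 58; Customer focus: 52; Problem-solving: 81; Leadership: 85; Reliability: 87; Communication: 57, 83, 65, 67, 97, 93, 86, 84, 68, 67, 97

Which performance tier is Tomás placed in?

Communication: drop 57 → average of remaining 10 = 807/10 = 80.7
Weighted total:
  Collaboration 95 × 0.08 = 7.6
  Technical skill 78 × 0.23 = 17.94
  Initiative 58 × 0.11 = 6.38
  Customer focus 52 × 0.07 = 3.64
  Problem-solving 81 × 0.15 = 12.15
  Leadership 85 × 0.08 = 6.8
  Reliability 87 × 0.05 = 4.35
  Communication 80.7 × 0.23 = 18.561
Sum = 77.421
77.421 is ≥ 67.5 and < 83 → Silver

Silver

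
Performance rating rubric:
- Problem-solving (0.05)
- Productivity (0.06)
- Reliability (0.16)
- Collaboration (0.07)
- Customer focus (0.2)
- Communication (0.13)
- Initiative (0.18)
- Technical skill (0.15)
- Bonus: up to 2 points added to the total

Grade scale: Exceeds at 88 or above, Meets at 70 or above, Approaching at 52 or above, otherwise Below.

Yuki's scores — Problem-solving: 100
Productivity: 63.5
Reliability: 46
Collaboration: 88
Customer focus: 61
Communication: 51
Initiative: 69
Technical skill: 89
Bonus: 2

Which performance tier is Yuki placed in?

Weighted total:
  Problem-solving 100 × 0.05 = 5
  Productivity 63.5 × 0.06 = 3.81
  Reliability 46 × 0.16 = 7.36
  Collaboration 88 × 0.07 = 6.16
  Customer focus 61 × 0.2 = 12.2
  Communication 51 × 0.13 = 6.63
  Initiative 69 × 0.18 = 12.42
  Technical skill 89 × 0.15 = 13.35
Sum = 66.93
Bonus: 66.93 + 2 = 68.93
68.93 is ≥ 52 and < 70 → Approaching

Approaching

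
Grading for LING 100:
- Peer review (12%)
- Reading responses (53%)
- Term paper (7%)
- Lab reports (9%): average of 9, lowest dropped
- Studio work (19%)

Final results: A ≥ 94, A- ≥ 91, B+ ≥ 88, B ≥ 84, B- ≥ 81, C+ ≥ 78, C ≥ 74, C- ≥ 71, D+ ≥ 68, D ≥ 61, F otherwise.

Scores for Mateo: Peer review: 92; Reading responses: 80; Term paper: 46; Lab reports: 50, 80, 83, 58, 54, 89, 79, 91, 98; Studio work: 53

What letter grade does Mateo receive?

Lab reports: drop 50 → average of remaining 8 = 632/8 = 79
Weighted total:
  Peer review 92 × 0.12 = 11.04
  Reading responses 80 × 0.53 = 42.4
  Term paper 46 × 0.07 = 3.22
  Lab reports 79 × 0.09 = 7.11
  Studio work 53 × 0.19 = 10.07
Sum = 73.84
73.84 is ≥ 71 and < 74 → C-

C-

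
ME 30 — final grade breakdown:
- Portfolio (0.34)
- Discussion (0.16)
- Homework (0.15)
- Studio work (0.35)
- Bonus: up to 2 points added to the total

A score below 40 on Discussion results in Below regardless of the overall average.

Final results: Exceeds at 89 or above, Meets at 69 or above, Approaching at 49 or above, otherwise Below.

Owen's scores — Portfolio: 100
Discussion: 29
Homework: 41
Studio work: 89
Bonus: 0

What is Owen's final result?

Discussion score 29 < 40: minimum not met.
Weighted total:
  Portfolio 100 × 0.34 = 34
  Discussion 29 × 0.16 = 4.64
  Homework 41 × 0.15 = 6.15
  Studio work 89 × 0.35 = 31.15
Sum = 75.94
Bonus: 75.94 + 0 = 75.94
Because the Discussion minimum was not met, the result is Below.

Below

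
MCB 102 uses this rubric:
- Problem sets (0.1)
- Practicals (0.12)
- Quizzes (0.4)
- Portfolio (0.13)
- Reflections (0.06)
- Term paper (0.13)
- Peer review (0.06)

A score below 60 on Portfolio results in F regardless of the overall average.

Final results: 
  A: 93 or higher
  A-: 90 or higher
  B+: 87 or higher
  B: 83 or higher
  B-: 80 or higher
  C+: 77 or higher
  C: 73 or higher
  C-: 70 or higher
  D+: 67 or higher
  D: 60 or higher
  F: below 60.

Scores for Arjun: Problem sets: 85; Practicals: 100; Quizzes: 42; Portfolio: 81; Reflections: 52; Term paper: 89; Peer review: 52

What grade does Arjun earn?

Portfolio score 81 ≥ 60: minimum met.
Weighted total:
  Problem sets 85 × 0.1 = 8.5
  Practicals 100 × 0.12 = 12
  Quizzes 42 × 0.4 = 16.8
  Portfolio 81 × 0.13 = 10.53
  Reflections 52 × 0.06 = 3.12
  Term paper 89 × 0.13 = 11.57
  Peer review 52 × 0.06 = 3.12
Sum = 65.64
65.64 is ≥ 60 and < 67 → D

D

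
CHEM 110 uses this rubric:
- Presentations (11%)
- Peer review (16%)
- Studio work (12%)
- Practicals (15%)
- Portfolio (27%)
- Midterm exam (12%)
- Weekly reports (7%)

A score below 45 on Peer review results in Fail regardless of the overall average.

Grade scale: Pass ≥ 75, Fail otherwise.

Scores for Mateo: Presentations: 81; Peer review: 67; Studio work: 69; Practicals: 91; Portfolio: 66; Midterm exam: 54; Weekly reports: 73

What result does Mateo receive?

Fail

Peer review score 67 ≥ 45: minimum met.
Weighted total:
  Presentations 81 × 0.11 = 8.91
  Peer review 67 × 0.16 = 10.72
  Studio work 69 × 0.12 = 8.28
  Practicals 91 × 0.15 = 13.65
  Portfolio 66 × 0.27 = 17.82
  Midterm exam 54 × 0.12 = 6.48
  Weekly reports 73 × 0.07 = 5.11
Sum = 70.97
70.97 < 75 → Fail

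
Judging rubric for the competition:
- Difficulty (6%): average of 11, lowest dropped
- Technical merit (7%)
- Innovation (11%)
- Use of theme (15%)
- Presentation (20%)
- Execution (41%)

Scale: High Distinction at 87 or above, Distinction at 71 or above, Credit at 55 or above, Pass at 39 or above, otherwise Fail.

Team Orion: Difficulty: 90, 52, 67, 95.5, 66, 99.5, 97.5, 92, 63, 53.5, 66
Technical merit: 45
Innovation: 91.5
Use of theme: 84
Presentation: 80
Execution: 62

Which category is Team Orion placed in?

Distinction

Difficulty: drop 52 → average of remaining 10 = 790/10 = 79
Weighted total:
  Difficulty 79 × 0.06 = 4.74
  Technical merit 45 × 0.07 = 3.15
  Innovation 91.5 × 0.11 = 10.065
  Use of theme 84 × 0.15 = 12.6
  Presentation 80 × 0.2 = 16
  Execution 62 × 0.41 = 25.42
Sum = 71.975
71.975 is ≥ 71 and < 87 → Distinction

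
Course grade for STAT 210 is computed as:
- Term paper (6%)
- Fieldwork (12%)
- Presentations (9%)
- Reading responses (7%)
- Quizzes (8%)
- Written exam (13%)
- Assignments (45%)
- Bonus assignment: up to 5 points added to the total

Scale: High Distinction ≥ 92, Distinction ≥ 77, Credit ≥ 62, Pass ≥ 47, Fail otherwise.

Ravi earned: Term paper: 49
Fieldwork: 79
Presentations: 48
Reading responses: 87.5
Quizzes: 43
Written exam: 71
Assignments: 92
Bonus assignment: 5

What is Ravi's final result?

Weighted total:
  Term paper 49 × 0.06 = 2.94
  Fieldwork 79 × 0.12 = 9.48
  Presentations 48 × 0.09 = 4.32
  Reading responses 87.5 × 0.07 = 6.125
  Quizzes 43 × 0.08 = 3.44
  Written exam 71 × 0.13 = 9.23
  Assignments 92 × 0.45 = 41.4
Sum = 76.935
Bonus assignment: 76.935 + 5 = 81.935
81.935 is ≥ 77 and < 92 → Distinction

Distinction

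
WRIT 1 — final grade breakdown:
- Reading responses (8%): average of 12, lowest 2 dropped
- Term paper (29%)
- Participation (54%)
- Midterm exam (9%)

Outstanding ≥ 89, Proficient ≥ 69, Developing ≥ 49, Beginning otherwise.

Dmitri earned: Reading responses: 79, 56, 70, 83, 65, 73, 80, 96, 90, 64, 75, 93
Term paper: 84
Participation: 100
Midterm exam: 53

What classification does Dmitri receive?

Reading responses: drop 56, 64 → average of remaining 10 = 804/10 = 80.4
Weighted total:
  Reading responses 80.4 × 0.08 = 6.432
  Term paper 84 × 0.29 = 24.36
  Participation 100 × 0.54 = 54
  Midterm exam 53 × 0.09 = 4.77
Sum = 89.562
89.562 ≥ 89 → Outstanding

Outstanding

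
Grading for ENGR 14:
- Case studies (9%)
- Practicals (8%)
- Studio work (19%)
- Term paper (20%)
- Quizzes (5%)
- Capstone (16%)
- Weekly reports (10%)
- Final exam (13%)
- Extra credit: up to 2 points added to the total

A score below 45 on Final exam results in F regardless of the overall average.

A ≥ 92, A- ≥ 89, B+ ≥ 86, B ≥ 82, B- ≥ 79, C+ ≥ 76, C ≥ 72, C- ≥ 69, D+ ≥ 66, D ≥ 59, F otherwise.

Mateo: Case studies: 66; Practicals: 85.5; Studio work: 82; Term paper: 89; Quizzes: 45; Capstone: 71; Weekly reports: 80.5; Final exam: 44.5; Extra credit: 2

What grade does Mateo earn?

F

Final exam score 44.5 < 45: minimum not met.
Weighted total:
  Case studies 66 × 0.09 = 5.94
  Practicals 85.5 × 0.08 = 6.84
  Studio work 82 × 0.19 = 15.58
  Term paper 89 × 0.2 = 17.8
  Quizzes 45 × 0.05 = 2.25
  Capstone 71 × 0.16 = 11.36
  Weekly reports 80.5 × 0.1 = 8.05
  Final exam 44.5 × 0.13 = 5.785
Sum = 73.605
Extra credit: 73.605 + 2 = 75.605
Because the Final exam minimum was not met, the result is F.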